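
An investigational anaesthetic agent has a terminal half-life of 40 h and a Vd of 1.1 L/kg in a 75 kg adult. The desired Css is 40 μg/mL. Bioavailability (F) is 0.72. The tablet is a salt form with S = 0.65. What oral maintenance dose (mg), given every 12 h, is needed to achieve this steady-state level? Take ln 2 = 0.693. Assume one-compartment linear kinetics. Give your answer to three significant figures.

1470 mg

Vd(total) = 75 kg × 1.1 L/kg = 82.50 L
CL = 0.693 × Vd / t½ = 0.693 × 82.50 / 40 = 1.429 L/h
D = CL × Css × τ / F / S = 1.429 × 40 × 12 / 0.72 / 0.65 = 1466 mg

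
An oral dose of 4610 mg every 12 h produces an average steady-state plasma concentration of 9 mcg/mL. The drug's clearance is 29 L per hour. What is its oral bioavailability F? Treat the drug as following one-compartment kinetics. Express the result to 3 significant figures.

F·D/τ = CL·Css at steady state → F = CL·Css·τ / D.
F = 29 × 9 × 12 / 4610 = 0.679

0.679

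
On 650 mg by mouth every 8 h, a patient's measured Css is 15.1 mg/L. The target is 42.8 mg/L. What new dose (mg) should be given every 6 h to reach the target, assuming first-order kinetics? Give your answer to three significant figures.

1380 mg

With linear kinetics, Css is proportional to dose rate (D/τ) at fixed clearance.
D₂ = D₁ × (Css,target / Css,current) × (τ₂/τ₁) = 650 × (42.8/15.1) × (6/8) = 1382 mg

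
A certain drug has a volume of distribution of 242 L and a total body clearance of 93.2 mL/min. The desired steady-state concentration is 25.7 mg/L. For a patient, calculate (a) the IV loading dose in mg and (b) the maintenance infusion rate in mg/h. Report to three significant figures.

Loading dose = Vd × C = 242.0 × 25.7 = 6219 mg
CL = 93.2 mL/min = 93.2 × 0.06 = 5.592 L/h
Maintenance: replace elimination → rate = CL × Css = 5.592 × 25.7 = 143.7 mg/h

(a) 6220 mg; (b) 144 mg/h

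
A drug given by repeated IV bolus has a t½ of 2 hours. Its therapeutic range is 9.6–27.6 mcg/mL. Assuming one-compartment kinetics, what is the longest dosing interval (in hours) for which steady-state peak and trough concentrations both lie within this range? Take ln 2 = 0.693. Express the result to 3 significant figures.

k = 0.693 / t½ = 0.693 / 2 = 0.3465 h⁻¹
Between IV bolus doses, concentration decays as C = C₀·e^(−kτ), so C_peak/C_trough = e^(kτ).
τ_max = ln(C_peak/C_trough) / k = ln(27.6/9.6) / 0.3465 = 1.056 / 0.3465 = 3.048 h

3.05 h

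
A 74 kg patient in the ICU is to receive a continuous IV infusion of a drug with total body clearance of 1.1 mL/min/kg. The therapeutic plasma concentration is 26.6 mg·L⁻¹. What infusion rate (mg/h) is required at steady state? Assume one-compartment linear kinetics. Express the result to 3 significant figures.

130 mg/h

CL = 1.1 mL/min/kg × 74 kg = 81.40 mL/min = 81.40 × 60/1000 = 4.884 L/h
R₀ = 4.884 × 26.6 = 129.9 mg/h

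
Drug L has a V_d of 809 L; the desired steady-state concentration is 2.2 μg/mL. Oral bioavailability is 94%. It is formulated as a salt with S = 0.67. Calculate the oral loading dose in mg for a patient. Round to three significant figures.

2830 mg

The loading dose fills Vd to the target concentration.
LD = Vd × C / F / S = 809.0 × 2.200 / 0.94 / 0.67 = 2826 mg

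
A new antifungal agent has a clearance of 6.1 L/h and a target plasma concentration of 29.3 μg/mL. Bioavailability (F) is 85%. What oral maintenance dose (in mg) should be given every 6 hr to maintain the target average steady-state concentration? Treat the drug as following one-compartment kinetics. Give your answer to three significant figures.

1260 mg

D = CL × Css × τ / F = 6.100 × 29.3 × 6 / 0.85 = 1262 mg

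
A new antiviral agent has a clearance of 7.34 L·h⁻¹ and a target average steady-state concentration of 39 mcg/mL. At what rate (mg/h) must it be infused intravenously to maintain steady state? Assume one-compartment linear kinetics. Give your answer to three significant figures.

At steady state, infusion rate equals elimination rate: rate in = CL × Css.
R₀ = 7.340 × 39 = 286.3 mg/h

286 mg/h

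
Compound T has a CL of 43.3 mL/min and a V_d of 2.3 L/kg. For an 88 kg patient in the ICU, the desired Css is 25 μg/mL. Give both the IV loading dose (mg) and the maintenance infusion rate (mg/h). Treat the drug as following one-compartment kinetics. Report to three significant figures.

(a) 5060 mg; (b) 65.0 mg/h

Vd(total) = 88 kg × 2.3 L/kg = 202.4 L
LD = Vd · C_target = 202.4 × 25 = 5060 mg
CL = 43.3 mL/min × 60/1000 = 2.598 L/h
Infusion rate = 2.598 L/h × 25 mg/L = 64.95 mg/h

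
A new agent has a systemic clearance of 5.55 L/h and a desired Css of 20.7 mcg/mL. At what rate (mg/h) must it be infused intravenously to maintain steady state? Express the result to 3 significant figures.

At steady state, infusion rate equals elimination rate: rate in = CL × Css.
Infusion rate = CL · Css = 5.550 L/h × 20.7 mg/L = 114.9 mg/h

115 mg/h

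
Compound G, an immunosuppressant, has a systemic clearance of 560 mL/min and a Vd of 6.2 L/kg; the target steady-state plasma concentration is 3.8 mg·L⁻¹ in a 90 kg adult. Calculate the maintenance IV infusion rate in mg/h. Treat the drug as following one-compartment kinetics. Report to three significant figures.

128 mg/h

Convert clearance: 560 mL/min × 60 min/h ÷ 1000 mL/L = 33.60 L/h
Rate = CL × Css = 33.60 × 3.8 = 127.7 mg/h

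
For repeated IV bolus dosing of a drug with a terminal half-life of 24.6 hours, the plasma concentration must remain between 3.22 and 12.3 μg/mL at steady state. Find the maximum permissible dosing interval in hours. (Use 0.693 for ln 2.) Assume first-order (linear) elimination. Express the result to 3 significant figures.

47.6 h

k = 0.693 / t½ = 0.693 / 24.6 = 0.02817 h⁻¹
Between IV bolus doses, concentration decays as C = C₀·e^(−kτ), so C_peak/C_trough = e^(kτ).
τ_max = ln(C_peak/C_trough) / k = ln(12.3/3.22) / 0.02817 = 1.340 / 0.02817 = 47.57 h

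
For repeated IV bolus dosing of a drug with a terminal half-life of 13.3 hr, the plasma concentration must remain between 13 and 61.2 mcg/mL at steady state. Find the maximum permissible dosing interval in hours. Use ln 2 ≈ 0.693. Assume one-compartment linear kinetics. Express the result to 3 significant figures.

29.7 h

k = 0.693 / t½ = 0.693 / 13.3 = 0.05211 h⁻¹
Between IV bolus doses, concentration decays as C = C₀·e^(−kτ), so C_peak/C_trough = e^(kτ).
τ_max = ln(C_peak/C_trough) / k = ln(61.2/13) / 0.05211 = 1.549 / 0.05211 = 29.73 h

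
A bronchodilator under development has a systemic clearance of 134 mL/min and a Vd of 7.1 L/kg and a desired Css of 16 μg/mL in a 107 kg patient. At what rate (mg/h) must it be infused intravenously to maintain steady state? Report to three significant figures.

129 mg/h

CL = 134 mL/min = 134 × 0.06 = 8.040 L/h
R₀ = 8.040 × 16 = 128.6 mg/h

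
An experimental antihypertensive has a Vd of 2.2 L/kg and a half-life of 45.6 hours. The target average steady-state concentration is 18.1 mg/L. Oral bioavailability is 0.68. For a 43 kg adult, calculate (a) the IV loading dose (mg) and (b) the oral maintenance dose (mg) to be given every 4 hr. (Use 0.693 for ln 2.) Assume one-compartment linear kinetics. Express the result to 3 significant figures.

Vd(total) = 43 kg × 2.2 L/kg = 94.60 L
LD = Vd × C = 94.60 × 18.1 = 1712 mg
CL = 0.693 × Vd / t½ = 0.693 × 94.60 / 45.6 = 1.438 L/h
D = CL × Css × τ / F = 1.438 × 18.1 × 4 / 0.68 = 153.1 mg

(a) 1710 mg; (b) 153 mg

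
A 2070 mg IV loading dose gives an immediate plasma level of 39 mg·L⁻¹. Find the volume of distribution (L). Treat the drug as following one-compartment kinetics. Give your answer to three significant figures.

53.1 L

Immediately after an IV bolus, C₀ = Dose / Vd, so Vd = Dose / C₀.
Vd = 2070 / 39 = 53.08 L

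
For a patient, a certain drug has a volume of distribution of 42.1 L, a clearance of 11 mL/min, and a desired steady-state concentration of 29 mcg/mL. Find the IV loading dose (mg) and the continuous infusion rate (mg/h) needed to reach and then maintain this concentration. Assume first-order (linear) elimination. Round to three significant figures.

(a) 1220 mg; (b) 19.1 mg/h

Loading dose = Vd × C = 42.10 × 29 = 1221 mg
Convert clearance: 11 mL/min × 60 min/h ÷ 1000 mL/L = 0.6600 L/h
Maintenance infusion rate = CL × Css = 0.6600 × 29 = 19.14 mg/h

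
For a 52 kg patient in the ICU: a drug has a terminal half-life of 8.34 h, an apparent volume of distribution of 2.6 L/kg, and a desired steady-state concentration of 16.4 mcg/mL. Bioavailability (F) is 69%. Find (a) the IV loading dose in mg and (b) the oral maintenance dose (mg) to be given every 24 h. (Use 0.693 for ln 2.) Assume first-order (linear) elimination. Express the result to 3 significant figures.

Vd = 2.6 L/kg × 52 kg = 135.2 L
LD = Vd × C = 135.2 × 16.4 = 2217 mg
CL = 0.693 × Vd / t½ = 0.693 × 135.2 / 8.34 = 11.23 L/h
D = CL × Css × τ / F = 11.23 × 16.4 × 24 / 0.69 = 6406 mg

(a) 2220 mg; (b) 6410 mg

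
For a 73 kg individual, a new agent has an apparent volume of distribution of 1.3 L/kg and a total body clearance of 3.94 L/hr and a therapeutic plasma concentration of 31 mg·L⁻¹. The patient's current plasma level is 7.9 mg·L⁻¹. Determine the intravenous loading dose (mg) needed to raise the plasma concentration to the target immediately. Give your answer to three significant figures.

2190 mg

Vd = 1.3 L/kg × 73 kg = 94.90 L
The loading dose fills Vd to the target concentration; clearance is irrelevant here.
Concentration deficit ΔC = 31 − 7.9 = 23.10 mg/L
LD = Vd × ΔC = 94.90 × 23.10 = 2192 mg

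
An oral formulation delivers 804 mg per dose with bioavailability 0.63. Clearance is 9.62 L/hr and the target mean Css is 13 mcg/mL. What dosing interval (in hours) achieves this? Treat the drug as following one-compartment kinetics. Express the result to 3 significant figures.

4.05 h

F·D/τ = CL·Css → τ = F·D / (CL·Css).
τ = 0.63 × 804 / (9.62 × 13) = 4.050 h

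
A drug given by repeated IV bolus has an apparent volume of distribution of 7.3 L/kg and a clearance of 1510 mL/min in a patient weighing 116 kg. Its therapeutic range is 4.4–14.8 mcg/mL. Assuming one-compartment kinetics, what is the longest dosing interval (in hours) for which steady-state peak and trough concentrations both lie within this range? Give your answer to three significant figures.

11.3 h

Vd = 7.3 L/kg × 116 kg = 846.8 L
CL = 1510 mL/min = 1510 × 0.06 = 90.60 L/h
k = CL / Vd = 90.60 / 846.8 = 0.1070 h⁻¹
Between IV bolus doses, concentration decays as C = C₀·e^(−kτ), so C_peak/C_trough = e^(kτ).
τ_max = ln(C_peak/C_trough) / k = ln(14.8/4.4) / 0.1070 = 1.213 / 0.1070 = 11.34 h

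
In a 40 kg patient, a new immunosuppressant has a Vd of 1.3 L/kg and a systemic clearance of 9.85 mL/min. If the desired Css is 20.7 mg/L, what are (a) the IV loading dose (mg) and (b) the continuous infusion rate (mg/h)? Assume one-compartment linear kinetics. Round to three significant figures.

(a) 1080 mg; (b) 12.2 mg/h

Total Vd = 1.3 × 40 = 52.00 L
Loading dose = Vd × C = 52.00 × 20.7 = 1076 mg
CL = 9.85 mL/min × 60/1000 = 0.5910 L/h
Maintenance: replace elimination → rate = CL × Css = 0.5910 × 20.7 = 12.23 mg/h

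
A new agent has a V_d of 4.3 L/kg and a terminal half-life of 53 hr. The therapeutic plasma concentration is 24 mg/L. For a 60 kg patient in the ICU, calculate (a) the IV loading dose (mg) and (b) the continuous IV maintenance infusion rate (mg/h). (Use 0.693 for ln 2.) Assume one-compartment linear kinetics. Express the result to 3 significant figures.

(a) 6190 mg; (b) 81.0 mg/h

Vd(total) = 60 kg × 4.3 L/kg = 258.0 L
LD = Vd × C = 258.0 × 24 = 6192 mg
CL = 0.693 × Vd / t½ = 0.693 × 258.0 / 53 = 3.373 L/h
Infusion rate = CL × Css = 3.373 × 24 = 80.95 mg/h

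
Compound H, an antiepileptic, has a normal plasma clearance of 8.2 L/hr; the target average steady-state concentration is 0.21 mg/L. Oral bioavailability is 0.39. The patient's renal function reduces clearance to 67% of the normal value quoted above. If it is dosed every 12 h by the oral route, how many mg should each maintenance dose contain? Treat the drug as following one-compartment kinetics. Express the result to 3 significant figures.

Patient clearance = 0.67 × 8.200 = 5.494 L/h
At steady state, dose per interval replaces the amount cleared in that interval: F·D/τ = CL·Css.
D = CL × Css × τ / F = 5.494 × 0.21 × 12 / 0.39 = 35.50 mg

35.5 mg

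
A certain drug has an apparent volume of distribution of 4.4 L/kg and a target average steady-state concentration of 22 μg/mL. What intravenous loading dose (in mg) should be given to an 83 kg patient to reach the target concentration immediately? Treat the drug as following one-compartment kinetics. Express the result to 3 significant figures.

8030 mg

Total Vd = 4.4 × 83 = 365.2 L
LD = Vd × C = 365.2 × 22.00 = 8034 mg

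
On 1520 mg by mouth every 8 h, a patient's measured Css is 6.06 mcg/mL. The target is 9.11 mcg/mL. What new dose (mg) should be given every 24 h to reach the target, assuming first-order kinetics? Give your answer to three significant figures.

With linear kinetics, Css is proportional to dose rate (D/τ) at fixed clearance.
D₂ = D₁ × (Css,target / Css,current) × (τ₂/τ₁) = 1520 × (9.11/6.06) × (24/8) = 6855 mg

6860 mg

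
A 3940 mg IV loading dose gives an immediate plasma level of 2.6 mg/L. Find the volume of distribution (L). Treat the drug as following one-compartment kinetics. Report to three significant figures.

1520 L

Immediately after an IV bolus, C₀ = Dose / Vd, so Vd = Dose / C₀.
Vd = 3940 / 2.6 = 1515 L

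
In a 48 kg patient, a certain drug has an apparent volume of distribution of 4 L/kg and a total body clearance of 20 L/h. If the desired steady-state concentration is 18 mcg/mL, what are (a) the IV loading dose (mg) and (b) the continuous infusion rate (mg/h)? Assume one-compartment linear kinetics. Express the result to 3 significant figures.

(a) 3460 mg; (b) 360 mg/h

Vd(total) = 48 kg × 4 L/kg = 192.0 L
Loading: fill Vd to C_target → 192.0 L × 18 mg/L = 3456 mg
Maintenance infusion rate = CL × Css = 20.00 × 18 = 360.0 mg/h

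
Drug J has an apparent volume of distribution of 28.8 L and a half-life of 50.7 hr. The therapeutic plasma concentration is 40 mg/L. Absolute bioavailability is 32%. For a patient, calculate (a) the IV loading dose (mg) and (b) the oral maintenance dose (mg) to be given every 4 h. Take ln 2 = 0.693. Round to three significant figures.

(a) 1150 mg; (b) 197 mg

LD = Vd × C = 28.80 × 40 = 1152 mg
CL = 0.693 × Vd / t½ = 0.693 × 28.80 / 50.7 = 0.3937 L/h
D = CL × Css × τ / F = 0.3937 × 40 × 4 / 0.32 = 196.9 mg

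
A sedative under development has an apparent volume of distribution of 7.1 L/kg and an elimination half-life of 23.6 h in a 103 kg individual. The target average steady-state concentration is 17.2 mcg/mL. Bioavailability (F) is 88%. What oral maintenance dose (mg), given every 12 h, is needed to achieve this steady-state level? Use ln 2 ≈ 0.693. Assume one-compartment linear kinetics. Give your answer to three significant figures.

5040 mg

Vd(total) = 103 kg × 7.1 L/kg = 731.3 L
k = 0.693/23.6 = 0.02936 h⁻¹, so CL = k·Vd = 0.02936 × 731.3 = 21.47 L/h
D = CL × Css × τ / F = 21.47 × 17.2 × 12 / 0.88 = 5036 mg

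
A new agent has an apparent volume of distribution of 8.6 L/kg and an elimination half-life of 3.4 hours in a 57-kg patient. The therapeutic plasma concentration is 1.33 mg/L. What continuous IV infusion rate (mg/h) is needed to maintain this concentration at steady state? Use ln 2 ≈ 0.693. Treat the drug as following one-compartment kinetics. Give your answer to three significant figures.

Vd(total) = 57 kg × 8.6 L/kg = 490.2 L
CL = 0.693 × Vd / t½ = 0.693 × 490.2 / 3.4 = 99.91 L/h
Infusion rate = CL × Css = 99.91 × 1.33 = 132.9 mg/h

133 mg/h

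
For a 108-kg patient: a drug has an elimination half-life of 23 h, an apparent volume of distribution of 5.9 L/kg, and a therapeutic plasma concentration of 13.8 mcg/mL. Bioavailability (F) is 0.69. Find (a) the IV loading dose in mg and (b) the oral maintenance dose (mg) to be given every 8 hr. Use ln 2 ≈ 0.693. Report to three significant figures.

(a) 8790 mg; (b) 3070 mg

Vd(total) = 108 kg × 5.9 L/kg = 637.2 L
LD = Vd × C = 637.2 × 13.8 = 8793 mg
CL = 0.693 × Vd / t½ = 0.693 × 637.2 / 23 = 19.20 L/h
D = CL × Css × τ / F = 19.20 × 13.8 × 8 / 0.69 = 3072 mg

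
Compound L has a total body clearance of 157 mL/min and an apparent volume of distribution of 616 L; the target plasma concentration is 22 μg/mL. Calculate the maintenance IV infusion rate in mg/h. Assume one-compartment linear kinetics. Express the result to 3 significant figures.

CL = 157 mL/min × 60/1000 = 9.420 L/h
Vd does not affect the maintenance rate; only clearance governs steady-state input.
R₀ = 9.420 × 22 = 207.2 mg/h

207 mg/h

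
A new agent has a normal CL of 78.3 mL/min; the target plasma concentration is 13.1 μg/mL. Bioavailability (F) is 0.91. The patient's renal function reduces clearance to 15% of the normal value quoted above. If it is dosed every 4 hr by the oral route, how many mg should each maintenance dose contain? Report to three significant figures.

40.6 mg

Convert clearance: 78.3 mL/min × 60 min/h ÷ 1000 mL/L = 4.698 L/h
Patient clearance = 0.15 × 4.698 = 0.7047 L/h
At steady state, dose per interval replaces the amount cleared in that interval: F·D/τ = CL·Css.
D = CL × Css × τ / F = 0.7047 × 13.1 × 4 / 0.91 = 40.58 mg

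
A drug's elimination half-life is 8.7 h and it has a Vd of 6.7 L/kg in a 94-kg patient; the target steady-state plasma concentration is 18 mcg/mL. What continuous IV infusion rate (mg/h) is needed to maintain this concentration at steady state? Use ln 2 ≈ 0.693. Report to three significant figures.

Vd(total) = 94 kg × 6.7 L/kg = 629.8 L
CL = ln 2 · Vd / t½ = 0.693 × 629.8 / 8.7 = 50.17 L/h
Infusion rate = CL × Css = 50.17 × 18 = 903.1 mg/h

903 mg/h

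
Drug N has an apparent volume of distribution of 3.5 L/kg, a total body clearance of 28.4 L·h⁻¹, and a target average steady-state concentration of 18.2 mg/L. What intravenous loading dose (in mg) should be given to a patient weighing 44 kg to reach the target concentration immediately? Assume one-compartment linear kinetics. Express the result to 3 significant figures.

Vd = 3.5 L/kg × 44 kg = 154.0 L
Loading dose depends on Vd (not clearance): it fills the distribution volume.
LD = Vd × C = 154.0 × 18.20 = 2803 mg

2800 mg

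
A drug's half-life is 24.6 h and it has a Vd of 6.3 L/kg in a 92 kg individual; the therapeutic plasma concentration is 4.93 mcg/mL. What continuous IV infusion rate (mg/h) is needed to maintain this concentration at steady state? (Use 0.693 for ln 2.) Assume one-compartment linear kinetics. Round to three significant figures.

Total Vd = 6.3 × 92 = 579.6 L
CL = ln 2 · Vd / t½ = 0.693 × 579.6 / 24.6 = 16.33 L/h
Infusion rate = CL × Css = 16.33 × 4.93 = 80.51 mg/h

80.5 mg/h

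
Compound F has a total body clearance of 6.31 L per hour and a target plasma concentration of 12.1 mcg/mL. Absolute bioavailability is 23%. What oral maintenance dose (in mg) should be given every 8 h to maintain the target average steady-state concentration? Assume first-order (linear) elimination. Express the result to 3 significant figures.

At steady state, dose per interval replaces the amount cleared in that interval: F·D/τ = CL·Css.
D = CL × Css × τ / F = 6.310 × 12.1 × 8 / 0.23 = 2656 mg

2660 mg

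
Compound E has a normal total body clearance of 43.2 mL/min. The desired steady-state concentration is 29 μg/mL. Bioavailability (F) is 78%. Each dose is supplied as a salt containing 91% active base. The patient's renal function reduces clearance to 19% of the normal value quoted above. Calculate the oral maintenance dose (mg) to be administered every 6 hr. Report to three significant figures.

CL = 43.2 mL/min × 60/1000 = 2.592 L/h
Patient clearance = 0.19 × 2.592 = 0.4925 L/h
At steady state, dose per interval replaces the amount cleared in that interval: F·S·D/τ = CL·Css.
D = CL × Css × τ / F / S = 0.4925 × 29 × 6 / 0.78 / 0.91 = 120.7 mg

121 mg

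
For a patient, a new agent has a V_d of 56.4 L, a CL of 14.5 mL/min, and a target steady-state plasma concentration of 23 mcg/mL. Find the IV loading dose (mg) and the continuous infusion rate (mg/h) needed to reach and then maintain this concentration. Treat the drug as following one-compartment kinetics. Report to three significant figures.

(a) 1300 mg; (b) 20.0 mg/h

Loading dose = Vd × C = 56.40 × 23 = 1297 mg
CL = 14.5 mL/min × 60/1000 = 0.8700 L/h
Infusion rate = 0.8700 L/h × 23 mg/L = 20.01 mg/h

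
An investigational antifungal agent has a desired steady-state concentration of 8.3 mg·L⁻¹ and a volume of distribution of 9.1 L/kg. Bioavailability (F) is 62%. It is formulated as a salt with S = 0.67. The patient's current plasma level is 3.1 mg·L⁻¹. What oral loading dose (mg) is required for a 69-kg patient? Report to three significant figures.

7860 mg

Vd(total) = 69 kg × 9.1 L/kg = 627.9 L
The loading dose fills Vd to the target concentration.
Concentration deficit ΔC = 8.3 − 3.1 = 5.200 mg/L
LD = Vd × ΔC / F / S = 627.9 × 5.200 / 0.62 / 0.67 = 7860 mg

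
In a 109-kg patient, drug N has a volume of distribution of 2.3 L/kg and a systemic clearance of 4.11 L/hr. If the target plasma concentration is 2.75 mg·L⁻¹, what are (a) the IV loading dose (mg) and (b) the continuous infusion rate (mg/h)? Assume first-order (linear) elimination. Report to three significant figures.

(a) 689 mg; (b) 11.3 mg/h

Total Vd = 2.3 × 109 = 250.7 L
Loading dose = Vd × C = 250.7 × 2.75 = 689.4 mg
Maintenance: replace elimination → rate = CL × Css = 4.110 × 2.75 = 11.30 mg/h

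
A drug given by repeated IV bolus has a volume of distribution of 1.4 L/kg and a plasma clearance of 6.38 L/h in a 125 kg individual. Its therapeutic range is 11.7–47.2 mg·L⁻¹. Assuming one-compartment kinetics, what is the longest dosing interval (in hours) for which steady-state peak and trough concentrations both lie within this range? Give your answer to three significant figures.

Vd = 1.4 L/kg × 125 kg = 175.0 L
k = CL / Vd = 6.380 / 175.0 = 0.03646 h⁻¹
Between IV bolus doses, concentration decays as C = C₀·e^(−kτ), so C_peak/C_trough = e^(kτ).
τ_max = ln(C_peak/C_trough) / k = ln(47.2/11.7) / 0.03646 = 1.395 / 0.03646 = 38.26 h

38.3 h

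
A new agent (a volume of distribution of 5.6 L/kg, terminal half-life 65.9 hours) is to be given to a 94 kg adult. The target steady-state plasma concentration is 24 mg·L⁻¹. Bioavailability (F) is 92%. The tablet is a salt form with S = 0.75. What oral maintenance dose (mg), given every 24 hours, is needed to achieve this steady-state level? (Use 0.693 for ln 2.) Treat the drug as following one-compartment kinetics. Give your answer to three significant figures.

4620 mg

Vd(total) = 94 kg × 5.6 L/kg = 526.4 L
CL = 0.693 × Vd / t½ = 0.693 × 526.4 / 65.9 = 5.536 L/h
D = CL × Css × τ / F / S = 5.536 × 24 × 24 / 0.92 / 0.75 = 4621 mg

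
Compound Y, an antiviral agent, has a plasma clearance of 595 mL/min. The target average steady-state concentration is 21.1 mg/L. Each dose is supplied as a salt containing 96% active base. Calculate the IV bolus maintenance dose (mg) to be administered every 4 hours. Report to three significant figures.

3140 mg

CL = 595 mL/min = 595 × 0.06 = 35.70 L/h
D = CL × Css × τ / S = 35.70 × 21.1 × 4 / 0.96 = 3139 mg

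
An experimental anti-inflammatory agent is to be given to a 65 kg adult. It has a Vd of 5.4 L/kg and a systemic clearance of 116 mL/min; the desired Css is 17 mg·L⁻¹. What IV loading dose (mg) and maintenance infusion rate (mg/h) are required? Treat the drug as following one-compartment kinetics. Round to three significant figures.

Vd(total) = 65 kg × 5.4 L/kg = 351.0 L
Loading dose = Vd × C = 351.0 × 17 = 5967 mg
CL = 116 mL/min = 116 × 0.06 = 6.960 L/h
Infusion rate = 6.960 L/h × 17 mg/L = 118.3 mg/h

(a) 5970 mg; (b) 118 mg/h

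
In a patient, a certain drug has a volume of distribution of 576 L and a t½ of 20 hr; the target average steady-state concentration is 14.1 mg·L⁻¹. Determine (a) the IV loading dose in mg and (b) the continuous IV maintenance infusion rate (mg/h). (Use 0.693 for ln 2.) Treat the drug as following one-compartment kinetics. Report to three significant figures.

LD = Vd × C = 576.0 × 14.1 = 8122 mg
CL = 0.693 × Vd / t½ = 0.693 × 576.0 / 20 = 19.96 L/h
Infusion rate = CL × Css = 19.96 × 14.1 = 281.4 mg/h

(a) 8120 mg; (b) 281 mg/h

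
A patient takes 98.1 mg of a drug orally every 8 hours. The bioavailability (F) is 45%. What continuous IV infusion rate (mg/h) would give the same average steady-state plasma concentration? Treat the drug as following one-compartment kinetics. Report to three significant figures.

Equivalent systemic input: infusion rate = F·D/τ.
Rate = 0.45 × 98.1 / 8 = 5.518 mg/h

5.52 mg/h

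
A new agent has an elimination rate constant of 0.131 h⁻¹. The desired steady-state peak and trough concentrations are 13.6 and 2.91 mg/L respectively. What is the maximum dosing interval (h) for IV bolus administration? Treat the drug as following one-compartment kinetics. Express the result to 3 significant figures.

11.8 h

Between IV bolus doses, concentration decays as C = C₀·e^(−kτ), so C_peak/C_trough = e^(kτ).
τ_max = ln(C_peak/C_trough) / k = ln(13.6/2.91) / 0.1310 = 1.542 / 0.1310 = 11.77 h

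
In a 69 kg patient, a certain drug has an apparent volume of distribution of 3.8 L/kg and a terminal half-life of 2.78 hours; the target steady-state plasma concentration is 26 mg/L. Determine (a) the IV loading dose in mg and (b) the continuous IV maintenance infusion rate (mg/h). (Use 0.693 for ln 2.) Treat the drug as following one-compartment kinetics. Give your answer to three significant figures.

Vd = 3.8 L/kg × 69 kg = 262.2 L
LD = Vd × C = 262.2 × 26 = 6817 mg
CL = 0.693 × Vd / t½ = 0.693 × 262.2 / 2.78 = 65.36 L/h
Infusion rate = CL × Css = 65.36 × 26 = 1699 mg/h

(a) 6820 mg; (b) 1700 mg/h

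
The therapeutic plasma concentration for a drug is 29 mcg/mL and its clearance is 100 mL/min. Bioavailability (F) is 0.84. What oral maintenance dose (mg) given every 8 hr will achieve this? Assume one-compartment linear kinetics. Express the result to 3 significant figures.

1660 mg

Convert clearance: 100 mL/min × 60 min/h ÷ 1000 mL/L = 6.000 L/h
At steady state, dose per interval replaces the amount cleared in that interval: F·D/τ = CL·Css.
D = CL × Css × τ / F = 6.000 × 29 × 8 / 0.84 = 1657 mg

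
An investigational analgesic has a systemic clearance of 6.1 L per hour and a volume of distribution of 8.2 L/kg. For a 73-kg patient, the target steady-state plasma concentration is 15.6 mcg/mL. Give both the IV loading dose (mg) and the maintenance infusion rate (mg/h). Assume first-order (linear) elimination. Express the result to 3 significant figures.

Vd = 8.2 L/kg × 73 kg = 598.6 L
Loading: fill Vd to C_target → 598.6 L × 15.6 mg/L = 9338 mg
Infusion rate = 6.100 L/h × 15.6 mg/L = 95.16 mg/h

(a) 9340 mg; (b) 95.2 mg/h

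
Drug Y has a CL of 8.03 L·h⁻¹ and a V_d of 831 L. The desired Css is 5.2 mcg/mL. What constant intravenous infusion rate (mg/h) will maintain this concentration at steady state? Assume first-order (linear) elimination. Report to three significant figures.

Vd does not affect the maintenance rate; only clearance governs steady-state input.
R₀ = 8.030 × 5.2 = 41.76 mg/h

41.8 mg/h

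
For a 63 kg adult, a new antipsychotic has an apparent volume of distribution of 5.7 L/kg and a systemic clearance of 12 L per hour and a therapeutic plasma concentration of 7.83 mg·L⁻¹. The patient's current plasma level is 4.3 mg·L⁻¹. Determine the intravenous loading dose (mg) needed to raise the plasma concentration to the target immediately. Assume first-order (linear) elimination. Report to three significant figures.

1270 mg

Vd = 5.7 L/kg × 63 kg = 359.1 L
Loading dose depends on Vd (not clearance): it fills the distribution volume.
Concentration deficit ΔC = 7.83 − 4.3 = 3.530 mg/L
LD = Vd × ΔC = 359.1 × 3.530 = 1268 mg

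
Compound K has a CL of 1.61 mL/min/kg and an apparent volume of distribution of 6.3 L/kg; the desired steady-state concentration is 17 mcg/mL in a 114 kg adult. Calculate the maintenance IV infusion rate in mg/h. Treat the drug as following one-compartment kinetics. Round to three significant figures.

187 mg/h

CL = 1.61 mL/min/kg × 114 kg = 183.5 mL/min = 183.5 × 60/1000 = 11.01 L/h
Infusion rate = CL · Css = 11.01 L/h × 17 mg/L = 187.2 mg/h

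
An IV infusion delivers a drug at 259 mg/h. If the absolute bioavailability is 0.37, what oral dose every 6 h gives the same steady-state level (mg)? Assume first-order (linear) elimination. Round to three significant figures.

To maintain the same Css, the systemic dosing rate must be unchanged: F·D/τ = infusion rate.
D = rate × τ / F = 259 × 6 / 0.37 = 4200 mg

4200 mg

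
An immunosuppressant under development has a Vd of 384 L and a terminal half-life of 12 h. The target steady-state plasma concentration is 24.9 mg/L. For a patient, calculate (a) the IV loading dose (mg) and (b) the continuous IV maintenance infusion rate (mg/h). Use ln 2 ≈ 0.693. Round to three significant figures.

LD = Vd × C = 384.0 × 24.9 = 9562 mg
CL = 0.693 × Vd / t½ = 0.693 × 384.0 / 12 = 22.18 L/h
Infusion rate = CL × Css = 22.18 × 24.9 = 552.3 mg/h

(a) 9560 mg; (b) 552 mg/h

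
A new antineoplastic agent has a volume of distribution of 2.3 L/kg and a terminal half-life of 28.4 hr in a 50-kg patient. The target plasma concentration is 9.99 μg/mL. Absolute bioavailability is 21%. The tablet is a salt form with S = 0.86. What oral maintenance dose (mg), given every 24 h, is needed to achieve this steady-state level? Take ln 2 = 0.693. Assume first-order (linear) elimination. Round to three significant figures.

Total Vd = 2.3 × 50 = 115.0 L
k = 0.693/28.4 = 0.02440 h⁻¹, so CL = k·Vd = 0.02440 × 115.0 = 2.806 L/h
D = CL × Css × τ / F / S = 2.806 × 9.99 × 24 / 0.21 / 0.86 = 3725 mg

3730 mg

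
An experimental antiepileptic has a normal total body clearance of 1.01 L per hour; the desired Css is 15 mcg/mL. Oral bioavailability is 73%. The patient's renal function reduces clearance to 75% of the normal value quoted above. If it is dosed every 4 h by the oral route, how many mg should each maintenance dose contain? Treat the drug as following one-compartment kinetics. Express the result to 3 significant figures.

62.3 mg

Patient clearance = 0.75 × 1.010 = 0.7575 L/h
D = CL × Css × τ / F = 0.7575 × 15 × 4 / 0.73 = 62.26 mg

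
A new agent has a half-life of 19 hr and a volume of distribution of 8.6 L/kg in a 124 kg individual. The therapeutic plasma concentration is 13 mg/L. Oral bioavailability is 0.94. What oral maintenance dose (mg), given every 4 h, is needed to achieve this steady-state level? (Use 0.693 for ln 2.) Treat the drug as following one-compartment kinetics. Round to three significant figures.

2150 mg

Vd = 8.6 L/kg × 124 kg = 1066 L
CL = ln 2 · Vd / t½ = 0.693 × 1066 / 19 = 38.88 L/h
D = CL × Css × τ / F = 38.88 × 13 × 4 / 0.94 = 2151 mg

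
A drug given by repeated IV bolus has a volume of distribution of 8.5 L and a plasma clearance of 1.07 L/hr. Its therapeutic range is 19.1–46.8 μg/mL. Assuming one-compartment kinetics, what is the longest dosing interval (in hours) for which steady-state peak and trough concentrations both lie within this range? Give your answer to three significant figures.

k = CL / Vd = 1.070 / 8.500 = 0.1259 h⁻¹
Between IV bolus doses, concentration decays as C = C₀·e^(−kτ), so C_peak/C_trough = e^(kτ).
τ_max = ln(C_peak/C_trough) / k = ln(46.8/19.1) / 0.1259 = 0.8962 / 0.1259 = 7.118 h

7.12 h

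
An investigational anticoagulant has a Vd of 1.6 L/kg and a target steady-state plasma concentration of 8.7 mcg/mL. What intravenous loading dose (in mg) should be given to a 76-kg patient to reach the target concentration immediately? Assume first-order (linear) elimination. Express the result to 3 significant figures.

Vd(total) = 76 kg × 1.6 L/kg = 121.6 L
The loading dose fills Vd to the target concentration.
LD = Vd × C = 121.6 × 8.700 = 1058 mg

1060 mg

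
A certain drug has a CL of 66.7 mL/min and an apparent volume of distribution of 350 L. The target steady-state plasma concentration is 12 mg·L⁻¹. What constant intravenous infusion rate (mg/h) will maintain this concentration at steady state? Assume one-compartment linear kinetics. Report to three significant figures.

Convert clearance: 66.7 mL/min × 60 min/h ÷ 1000 mL/L = 4.002 L/h
Maintenance depends on clearance, not Vd — rate in must match rate out.
Rate = CL × Css = 4.002 × 12 = 48.02 mg/h

48.0 mg/h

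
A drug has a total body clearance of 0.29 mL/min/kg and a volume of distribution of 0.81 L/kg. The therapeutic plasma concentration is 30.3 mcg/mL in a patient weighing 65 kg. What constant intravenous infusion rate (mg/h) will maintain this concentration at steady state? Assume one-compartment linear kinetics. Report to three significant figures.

CL = 0.29 mL/min/kg × 65 kg = 18.85 mL/min = 18.85 × 60/1000 = 1.131 L/h
At steady state, infusion rate equals elimination rate: rate in = CL × Css.
Infusion rate = CL · Css = 1.131 L/h × 30.3 mg/L = 34.27 mg/h

34.3 mg/h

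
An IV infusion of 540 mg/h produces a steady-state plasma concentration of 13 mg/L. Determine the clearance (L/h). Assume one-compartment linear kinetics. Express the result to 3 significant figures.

At steady state, infusion rate = CL × Css, so CL = rate / Css.
CL = 540 / 13 = 41.54 L/h

41.5 L/h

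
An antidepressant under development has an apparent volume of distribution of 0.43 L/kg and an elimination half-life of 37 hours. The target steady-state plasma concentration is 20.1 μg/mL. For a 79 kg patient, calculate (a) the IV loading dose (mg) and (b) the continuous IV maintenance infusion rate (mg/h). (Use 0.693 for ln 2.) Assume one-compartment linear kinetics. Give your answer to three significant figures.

(a) 683 mg; (b) 12.8 mg/h

Total Vd = 0.43 × 79 = 33.97 L
LD = Vd × C = 33.97 × 20.1 = 682.8 mg
CL = 0.693 × Vd / t½ = 0.693 × 33.97 / 37 = 0.6362 L/h
Infusion rate = CL × Css = 0.6362 × 20.1 = 12.79 mg/h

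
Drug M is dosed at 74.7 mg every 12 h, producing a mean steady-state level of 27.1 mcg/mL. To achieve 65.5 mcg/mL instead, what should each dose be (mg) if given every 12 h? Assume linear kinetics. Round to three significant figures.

For first-order elimination, Css ∝ F·D/(CL·τ); F and CL are unchanged, so Css ∝ D/τ.
D₂ = D₁ × (Css,target / Css,current) = 74.7 × 65.5/27.1 = 180.5 mg

181 mg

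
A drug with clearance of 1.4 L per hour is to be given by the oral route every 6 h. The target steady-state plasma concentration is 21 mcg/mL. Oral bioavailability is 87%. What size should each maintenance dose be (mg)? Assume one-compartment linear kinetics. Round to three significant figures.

D = CL × Css × τ / F = 1.400 × 21 × 6 / 0.87 = 202.8 mg

203 mg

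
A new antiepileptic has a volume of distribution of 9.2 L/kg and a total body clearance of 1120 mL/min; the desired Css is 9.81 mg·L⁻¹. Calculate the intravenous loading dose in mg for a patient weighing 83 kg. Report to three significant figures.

7490 mg

Vd(total) = 83 kg × 9.2 L/kg = 763.6 L
Loading dose depends on Vd (not clearance): it fills the distribution volume.
LD = Vd × C = 763.6 × 9.810 = 7491 mg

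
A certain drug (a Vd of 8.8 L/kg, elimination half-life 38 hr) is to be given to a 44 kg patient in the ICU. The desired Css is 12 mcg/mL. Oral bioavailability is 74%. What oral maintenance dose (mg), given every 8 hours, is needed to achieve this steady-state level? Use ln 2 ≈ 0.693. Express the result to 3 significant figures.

916 mg

Vd(total) = 44 kg × 8.8 L/kg = 387.2 L
CL = 0.693 × Vd / t½ = 0.693 × 387.2 / 38 = 7.061 L/h
D = CL × Css × τ / F = 7.061 × 12 × 8 / 0.74 = 916.0 mg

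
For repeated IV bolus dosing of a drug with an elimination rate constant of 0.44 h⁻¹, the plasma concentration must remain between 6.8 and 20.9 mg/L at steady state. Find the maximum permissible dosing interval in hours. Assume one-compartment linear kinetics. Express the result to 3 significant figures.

Between IV bolus doses, concentration decays as C = C₀·e^(−kτ), so C_peak/C_trough = e^(kτ).
τ_max = ln(C_peak/C_trough) / k = ln(20.9/6.8) / 0.4400 = 1.123 / 0.4400 = 2.552 h

2.55 h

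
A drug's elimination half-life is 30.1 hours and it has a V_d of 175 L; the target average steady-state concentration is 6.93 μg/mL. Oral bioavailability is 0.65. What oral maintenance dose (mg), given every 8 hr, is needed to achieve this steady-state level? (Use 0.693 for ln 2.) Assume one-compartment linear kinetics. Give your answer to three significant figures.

CL = ln 2 · Vd / t½ = 0.693 × 175.0 / 30.1 = 4.029 L/h
D = CL × Css × τ / F = 4.029 × 6.93 × 8 / 0.65 = 343.6 mg

344 mg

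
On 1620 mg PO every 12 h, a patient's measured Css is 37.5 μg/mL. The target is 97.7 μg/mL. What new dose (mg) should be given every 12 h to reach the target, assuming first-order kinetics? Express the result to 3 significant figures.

With linear kinetics, Css is proportional to dose rate (D/τ) at fixed clearance.
D₂ = D₁ × (Css,target / Css,current) = 1620 × 97.7/37.5 = 4221 mg

4220 mg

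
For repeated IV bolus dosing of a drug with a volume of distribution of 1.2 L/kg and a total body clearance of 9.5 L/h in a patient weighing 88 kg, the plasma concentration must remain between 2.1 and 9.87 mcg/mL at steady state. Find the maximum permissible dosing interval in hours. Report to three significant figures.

17.2 h

Vd(total) = 88 kg × 1.2 L/kg = 105.6 L
k = CL / Vd = 9.500 / 105.6 = 0.08996 h⁻¹
Between IV bolus doses, concentration decays as C = C₀·e^(−kτ), so C_peak/C_trough = e^(kτ).
τ_max = ln(C_peak/C_trough) / k = ln(9.87/2.1) / 0.08996 = 1.548 / 0.08996 = 17.21 h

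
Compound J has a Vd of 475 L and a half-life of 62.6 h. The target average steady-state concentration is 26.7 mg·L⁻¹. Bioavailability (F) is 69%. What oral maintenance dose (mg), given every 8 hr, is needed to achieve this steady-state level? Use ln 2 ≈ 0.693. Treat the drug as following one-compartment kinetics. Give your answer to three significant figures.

1630 mg

k = 0.693/62.6 = 0.01107 h⁻¹, so CL = k·Vd = 0.01107 × 475.0 = 5.258 L/h
D = CL × Css × τ / F = 5.258 × 26.7 × 8 / 0.69 = 1628 mg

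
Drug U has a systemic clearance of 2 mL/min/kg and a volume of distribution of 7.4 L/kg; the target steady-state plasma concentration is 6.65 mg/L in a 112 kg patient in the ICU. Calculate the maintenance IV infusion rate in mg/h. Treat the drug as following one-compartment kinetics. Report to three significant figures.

CL = 2 mL/min/kg × 112 kg = 224.0 mL/min = 224.0 × 60/1000 = 13.44 L/h
Infusion rate = CL · Css = 13.44 L/h × 6.65 mg/L = 89.38 mg/h

89.4 mg/h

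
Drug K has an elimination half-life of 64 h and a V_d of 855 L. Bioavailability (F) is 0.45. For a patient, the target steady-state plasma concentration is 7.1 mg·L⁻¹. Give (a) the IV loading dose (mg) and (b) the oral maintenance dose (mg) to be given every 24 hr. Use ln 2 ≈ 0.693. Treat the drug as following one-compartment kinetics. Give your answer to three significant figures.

(a) 6070 mg; (b) 3510 mg

LD = Vd × C = 855.0 × 7.1 = 6071 mg
CL = 0.693 × Vd / t½ = 0.693 × 855.0 / 64 = 9.258 L/h
D = CL × Css × τ / F = 9.258 × 7.1 × 24 / 0.45 = 3506 mg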